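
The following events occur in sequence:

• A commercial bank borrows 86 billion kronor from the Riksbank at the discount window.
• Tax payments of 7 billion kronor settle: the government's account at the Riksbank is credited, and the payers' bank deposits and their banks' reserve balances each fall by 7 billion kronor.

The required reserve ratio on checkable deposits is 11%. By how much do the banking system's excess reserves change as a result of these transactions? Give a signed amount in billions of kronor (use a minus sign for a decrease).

+79.77 billion

Discount-window loan 86 billion kronor: reserves +86B, deposits 0.
Government account inflow 7 billion kronor: reserves −7B, deposits −7B.
Totals: Δreserves = +79B, Δdeposits = −7B.
Δrequired reserves = 11% × −7B = −0.77B.
Δexcess reserves = Δreserves − Δrequired = +79B − (−0.77B) = +79.77 billion.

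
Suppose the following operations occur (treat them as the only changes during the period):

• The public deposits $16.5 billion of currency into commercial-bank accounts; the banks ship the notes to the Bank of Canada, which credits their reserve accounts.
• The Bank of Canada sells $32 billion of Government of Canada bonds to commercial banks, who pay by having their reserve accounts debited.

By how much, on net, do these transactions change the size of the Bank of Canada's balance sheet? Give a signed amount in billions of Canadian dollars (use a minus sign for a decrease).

-$32 billion

Currency deposit $16.5 billion: only the composition of liabilities changes → 0.
OMO sale (to banks) $32 billion: a Bank of Canada asset is shed → −$32B.
Net: 0 − 32 = -$32 billion.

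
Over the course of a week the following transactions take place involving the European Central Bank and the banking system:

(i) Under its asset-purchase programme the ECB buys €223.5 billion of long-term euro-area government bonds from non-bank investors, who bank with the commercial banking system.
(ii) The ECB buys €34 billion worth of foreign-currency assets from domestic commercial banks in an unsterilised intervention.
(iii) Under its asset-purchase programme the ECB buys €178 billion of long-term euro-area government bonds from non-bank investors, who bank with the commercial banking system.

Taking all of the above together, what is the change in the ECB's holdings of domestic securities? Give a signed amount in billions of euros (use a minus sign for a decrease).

ECB balance sheet:
  Assets:      Securities +€401.5B, Foreign assets +€34B
  Liabilities: Bank reserves +€435.5B
Commercial banking system:
  Assets:      Reserves at CB +€435.5B, Foreign assets −€34B
  Liabilities: Checkable deposits +€401.5B
So the change in the ECB's holdings of domestic securities is +€401.5 billion.

+€401.5 billion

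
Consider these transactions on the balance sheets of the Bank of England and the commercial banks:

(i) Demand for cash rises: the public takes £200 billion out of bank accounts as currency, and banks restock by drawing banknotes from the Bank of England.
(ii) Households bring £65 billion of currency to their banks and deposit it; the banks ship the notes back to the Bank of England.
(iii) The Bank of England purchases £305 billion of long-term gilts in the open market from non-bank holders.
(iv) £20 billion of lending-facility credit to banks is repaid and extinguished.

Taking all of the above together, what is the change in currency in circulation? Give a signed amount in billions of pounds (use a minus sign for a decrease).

+£135 billion

Currency withdrawal £200 billion: notes leave the central bank → +£200B.
Currency deposit £65 billion: notes return to the central bank → −£65B.
Asset purchase (from non-banks) £305 billion: no currency enters or leaves circulation → 0.
Discount-window repayment £20 billion: no currency enters or leaves circulation → 0.
Net: 200 − 65 + 0 + 0 = +£135 billion.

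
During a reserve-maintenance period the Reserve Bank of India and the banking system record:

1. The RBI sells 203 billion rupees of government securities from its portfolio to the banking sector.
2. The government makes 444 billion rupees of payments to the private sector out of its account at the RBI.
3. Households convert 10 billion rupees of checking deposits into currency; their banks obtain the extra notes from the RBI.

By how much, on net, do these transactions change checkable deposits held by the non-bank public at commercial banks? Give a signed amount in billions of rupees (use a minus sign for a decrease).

+434 billion

RBI balance sheet:
  Assets:      Securities −203B
  Liabilities: Bank reserves +231B, Currency in circulation +10B, Government deposits −444B
Commercial banking system:
  Assets:      Reserves at CB +231B, Securities +203B
  Liabilities: Checkable deposits +434B
So the change in checkable deposits held by the non-bank public at commercial banks is +434 billion.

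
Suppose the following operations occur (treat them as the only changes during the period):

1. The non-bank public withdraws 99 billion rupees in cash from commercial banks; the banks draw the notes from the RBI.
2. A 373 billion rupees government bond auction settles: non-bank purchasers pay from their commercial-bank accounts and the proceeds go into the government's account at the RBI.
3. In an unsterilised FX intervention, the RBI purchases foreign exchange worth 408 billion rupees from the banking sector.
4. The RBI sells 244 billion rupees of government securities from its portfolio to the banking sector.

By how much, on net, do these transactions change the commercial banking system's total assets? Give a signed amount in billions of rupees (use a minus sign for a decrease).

RBI balance sheet:
  Assets:      Securities −244B, Foreign assets +408B
  Liabilities: Bank reserves −308B, Currency in circulation +99B, Government deposits +373B
Commercial banking system:
  Assets:      Reserves at CB −308B, Securities +244B, Foreign assets −408B
  Liabilities: Checkable deposits −472B
Change in total bank assets = -472 billion.

-472 billion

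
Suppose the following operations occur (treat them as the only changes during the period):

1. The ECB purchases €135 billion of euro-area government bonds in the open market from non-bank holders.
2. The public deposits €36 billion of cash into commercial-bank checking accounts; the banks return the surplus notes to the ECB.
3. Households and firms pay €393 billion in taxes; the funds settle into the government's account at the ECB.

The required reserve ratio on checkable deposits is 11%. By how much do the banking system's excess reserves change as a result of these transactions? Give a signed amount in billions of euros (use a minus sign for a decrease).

-€197.58 billion

Asset purchase (from non-banks) €135 billion: reserves +€135B, deposits +€135B.
Currency deposit €36 billion: reserves +€36B, deposits +€36B.
Government account inflow €393 billion: reserves −€393B, deposits −€393B.
Totals: Δreserves = −€222B, Δdeposits = −€222B.
Δrequired reserves = 11% × −€222B = −€24.42B.
Δexcess reserves = Δreserves − Δrequired = −€222B − (−€24.42B) = -€197.58 billion.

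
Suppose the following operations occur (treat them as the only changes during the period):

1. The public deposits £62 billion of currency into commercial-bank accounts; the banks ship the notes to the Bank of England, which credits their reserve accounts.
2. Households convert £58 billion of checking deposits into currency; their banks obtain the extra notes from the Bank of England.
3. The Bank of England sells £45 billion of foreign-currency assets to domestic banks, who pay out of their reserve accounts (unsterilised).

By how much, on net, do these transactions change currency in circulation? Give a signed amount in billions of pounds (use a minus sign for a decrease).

-£4 billion

Bank of England balance sheet:
  Assets:      Foreign assets −£45B
  Liabilities: Bank reserves −£41B, Currency in circulation −£4B
So the change in currency in circulation is -£4 billion.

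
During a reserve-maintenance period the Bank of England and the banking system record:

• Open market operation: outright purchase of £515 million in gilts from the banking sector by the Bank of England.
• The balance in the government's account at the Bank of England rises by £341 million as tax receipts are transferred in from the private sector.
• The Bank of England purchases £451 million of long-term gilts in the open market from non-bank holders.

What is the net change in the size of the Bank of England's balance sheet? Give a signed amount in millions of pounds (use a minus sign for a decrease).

+£966 million

OMO purchase (from banks) £515 million: a Bank of England asset is acquired → +£515M.
Government account inflow £341 million: only the composition of liabilities changes → 0.
Asset purchase (from non-banks) £451 million: a Bank of England asset is acquired → +£451M.
Net: 515 + 0 + 451 = +£966 million.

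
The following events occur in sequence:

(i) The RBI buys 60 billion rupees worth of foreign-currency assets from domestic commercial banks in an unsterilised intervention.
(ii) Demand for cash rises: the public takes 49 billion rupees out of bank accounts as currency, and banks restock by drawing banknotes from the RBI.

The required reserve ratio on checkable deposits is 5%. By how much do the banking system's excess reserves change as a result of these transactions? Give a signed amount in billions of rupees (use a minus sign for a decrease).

+13.45 billion

FX purchase 60 billion rupees: reserves +60B, deposits 0.
Currency withdrawal 49 billion rupees: reserves −49B, deposits −49B.
Totals: Δreserves = +11B, Δdeposits = −49B.
Δrequired reserves = 5% × −49B = −2.45B.
Δexcess reserves = Δreserves − Δrequired = +11B − (−2.45B) = +13.45 billion.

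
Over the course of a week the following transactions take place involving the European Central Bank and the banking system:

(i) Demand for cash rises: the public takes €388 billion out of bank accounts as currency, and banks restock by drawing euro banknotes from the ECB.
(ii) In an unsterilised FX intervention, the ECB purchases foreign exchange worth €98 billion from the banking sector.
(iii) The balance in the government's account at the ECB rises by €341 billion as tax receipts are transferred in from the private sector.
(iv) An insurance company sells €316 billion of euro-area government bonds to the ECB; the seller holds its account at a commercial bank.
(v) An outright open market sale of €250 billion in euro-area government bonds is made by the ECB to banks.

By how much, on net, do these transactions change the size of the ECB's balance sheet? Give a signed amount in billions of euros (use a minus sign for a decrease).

+€164 billion

ECB balance sheet:
  Assets:      Securities +€66B, Foreign assets +€98B
  Liabilities: Bank reserves −€565B, Currency in circulation +€388B, Government deposits +€341B
Change in total ECB assets = +€164 billion.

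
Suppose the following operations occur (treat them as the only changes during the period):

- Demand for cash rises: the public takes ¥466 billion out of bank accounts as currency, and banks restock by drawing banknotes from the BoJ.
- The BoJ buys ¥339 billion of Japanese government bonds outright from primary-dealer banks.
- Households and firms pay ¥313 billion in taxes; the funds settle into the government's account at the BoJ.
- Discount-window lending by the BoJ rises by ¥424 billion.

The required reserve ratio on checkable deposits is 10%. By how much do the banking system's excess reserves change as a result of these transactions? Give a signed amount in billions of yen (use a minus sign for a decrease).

Currency withdrawal ¥466 billion: reserves −¥466B, deposits −¥466B.
OMO purchase (from banks) ¥339 billion: reserves +¥339B, deposits 0.
Government account inflow ¥313 billion: reserves −¥313B, deposits −¥313B.
Discount-window loan ¥424 billion: reserves +¥424B, deposits 0.
Totals: Δreserves = −¥16B, Δdeposits = −¥779B.
Δrequired reserves = 10% × −¥779B = −¥77.9B.
Δexcess reserves = Δreserves − Δrequired = −¥16B − (−¥77.9B) = +¥61.9 billion.

+¥61.9 billion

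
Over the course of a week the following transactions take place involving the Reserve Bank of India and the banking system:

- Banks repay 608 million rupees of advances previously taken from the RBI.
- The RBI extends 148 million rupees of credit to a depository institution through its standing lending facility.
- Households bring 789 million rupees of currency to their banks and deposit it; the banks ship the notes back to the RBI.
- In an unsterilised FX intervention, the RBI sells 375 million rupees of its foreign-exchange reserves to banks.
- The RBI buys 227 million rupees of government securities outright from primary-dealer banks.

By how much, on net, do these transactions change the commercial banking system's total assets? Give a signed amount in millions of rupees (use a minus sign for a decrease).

Discount-window repayment 608 million rupees: bank balance sheets shrink → −608M.
Discount-window loan 148 million rupees: bank balance sheets expand → +148M.
Currency deposit 789 million rupees: bank balance sheets expand → +789M.
FX sale 375 million rupees: just an asset swap on bank balance sheets → 0.
OMO purchase (from banks) 227 million rupees: just an asset swap on bank balance sheets → 0.
Net: −608 + 148 + 789 + 0 + 0 = +329 million.

+329 million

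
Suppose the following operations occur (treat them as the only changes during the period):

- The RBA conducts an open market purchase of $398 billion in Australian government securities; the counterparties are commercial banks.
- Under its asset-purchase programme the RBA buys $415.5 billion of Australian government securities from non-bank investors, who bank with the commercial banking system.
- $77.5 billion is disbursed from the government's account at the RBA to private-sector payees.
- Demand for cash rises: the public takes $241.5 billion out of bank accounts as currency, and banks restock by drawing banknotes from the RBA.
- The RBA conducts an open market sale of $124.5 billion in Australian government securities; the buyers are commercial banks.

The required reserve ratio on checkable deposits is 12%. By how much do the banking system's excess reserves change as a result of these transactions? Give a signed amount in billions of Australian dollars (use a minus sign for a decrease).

OMO purchase (from banks) $398 billion: reserves +$398B, deposits 0.
Asset purchase (from non-banks) $415.5 billion: reserves +$415.5B, deposits +$415.5B.
Government spending $77.5 billion: reserves +$77.5B, deposits +$77.5B.
Currency withdrawal $241.5 billion: reserves −$241.5B, deposits −$241.5B.
OMO sale (to banks) $124.5 billion: reserves −$124.5B, deposits 0.
Totals: Δreserves = +$525B, Δdeposits = +$251.5B.
Δrequired reserves = 12% × +$251.5B = +$30.18B.
Δexcess reserves = Δreserves − Δrequired = +$525B − (+$30.18B) = +$494.82 billion.

+$494.82 billion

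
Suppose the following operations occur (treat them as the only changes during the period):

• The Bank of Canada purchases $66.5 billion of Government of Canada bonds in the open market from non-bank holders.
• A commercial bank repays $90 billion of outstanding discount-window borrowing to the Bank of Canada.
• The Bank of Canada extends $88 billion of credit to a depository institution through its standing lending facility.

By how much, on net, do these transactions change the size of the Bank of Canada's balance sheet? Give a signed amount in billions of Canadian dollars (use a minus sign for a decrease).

Asset purchase (from non-banks) $66.5 billion: a Bank of Canada asset is acquired → +$66.5B.
Discount-window repayment $90 billion: a Bank of Canada asset is shed → −$90B.
Discount-window loan $88 billion: a Bank of Canada asset is acquired → +$88B.
Net: 66.5 − 90 + 88 = +$64.5 billion.

+$64.5 billion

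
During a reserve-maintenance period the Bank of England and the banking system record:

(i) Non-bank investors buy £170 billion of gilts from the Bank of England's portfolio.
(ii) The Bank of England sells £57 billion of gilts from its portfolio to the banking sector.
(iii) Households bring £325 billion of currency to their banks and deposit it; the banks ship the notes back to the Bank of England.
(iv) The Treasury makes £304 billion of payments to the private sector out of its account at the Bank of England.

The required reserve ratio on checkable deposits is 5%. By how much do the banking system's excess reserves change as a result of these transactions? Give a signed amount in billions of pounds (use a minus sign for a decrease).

Asset sale (to non-banks) £170 billion: reserves −£170B, deposits −£170B.
OMO sale (to banks) £57 billion: reserves −£57B, deposits 0.
Currency deposit £325 billion: reserves +£325B, deposits +£325B.
Government spending £304 billion: reserves +£304B, deposits +£304B.
Totals: Δreserves = +£402B, Δdeposits = +£459B.
Δrequired reserves = 5% × +£459B = +£22.95B.
Δexcess reserves = Δreserves − Δrequired = +£402B − (+£22.95B) = +£379.05 billion.

+£379.05 billion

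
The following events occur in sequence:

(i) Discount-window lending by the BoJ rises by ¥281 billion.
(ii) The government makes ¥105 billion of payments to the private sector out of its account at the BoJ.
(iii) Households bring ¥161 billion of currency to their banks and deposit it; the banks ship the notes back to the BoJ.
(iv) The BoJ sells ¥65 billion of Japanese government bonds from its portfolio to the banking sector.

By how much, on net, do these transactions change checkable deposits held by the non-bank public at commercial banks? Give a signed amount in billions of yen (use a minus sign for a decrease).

+¥266 billion

BoJ balance sheet:
  Assets:      Securities −¥65B, Loans to banks +¥281B
  Liabilities: Bank reserves +¥482B, Currency in circulation −¥161B, Government deposits −¥105B
Commercial banking system:
  Assets:      Reserves at CB +¥482B, Securities +¥65B
  Liabilities: Checkable deposits +¥266B, Borrowings from CB +¥281B
So the change in checkable deposits held by the non-bank public at commercial banks is +¥266 billion.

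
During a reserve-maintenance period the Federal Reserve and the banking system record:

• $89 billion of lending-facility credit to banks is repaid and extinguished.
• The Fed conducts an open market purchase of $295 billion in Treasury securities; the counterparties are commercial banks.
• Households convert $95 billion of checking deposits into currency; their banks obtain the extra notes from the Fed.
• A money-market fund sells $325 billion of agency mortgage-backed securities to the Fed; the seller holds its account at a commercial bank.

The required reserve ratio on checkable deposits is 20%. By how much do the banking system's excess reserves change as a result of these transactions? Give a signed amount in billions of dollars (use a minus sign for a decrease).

Discount-window repayment $89 billion: reserves −$89B, deposits 0.
OMO purchase (from banks) $295 billion: reserves +$295B, deposits 0.
Currency withdrawal $95 billion: reserves −$95B, deposits −$95B.
Asset purchase (from non-banks) $325 billion: reserves +$325B, deposits +$325B.
Totals: Δreserves = +$436B, Δdeposits = +$230B.
Δrequired reserves = 20% × +$230B = +$46B.
Δexcess reserves = Δreserves − Δrequired = +$436B − (+$46B) = +$390 billion.

+$390 billion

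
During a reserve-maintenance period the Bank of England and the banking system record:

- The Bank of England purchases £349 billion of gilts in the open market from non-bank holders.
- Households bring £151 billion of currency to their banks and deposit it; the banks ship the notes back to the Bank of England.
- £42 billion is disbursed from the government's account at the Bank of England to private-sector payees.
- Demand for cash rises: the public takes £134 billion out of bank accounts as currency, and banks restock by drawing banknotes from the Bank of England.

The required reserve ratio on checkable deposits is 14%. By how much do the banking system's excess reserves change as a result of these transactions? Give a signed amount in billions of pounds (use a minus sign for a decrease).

+£350.88 billion

Asset purchase (from non-banks) £349 billion: reserves +£349B, deposits +£349B.
Currency deposit £151 billion: reserves +£151B, deposits +£151B.
Government spending £42 billion: reserves +£42B, deposits +£42B.
Currency withdrawal £134 billion: reserves −£134B, deposits −£134B.
Totals: Δreserves = +£408B, Δdeposits = +£408B.
Δrequired reserves = 14% × +£408B = +£57.12B.
Δexcess reserves = Δreserves − Δrequired = +£408B − (+£57.12B) = +£350.88 billion.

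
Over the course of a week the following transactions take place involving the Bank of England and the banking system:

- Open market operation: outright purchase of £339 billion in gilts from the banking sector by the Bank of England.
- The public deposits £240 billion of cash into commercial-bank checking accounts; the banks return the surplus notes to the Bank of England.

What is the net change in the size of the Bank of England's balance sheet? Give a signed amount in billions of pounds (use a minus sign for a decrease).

Bank of England balance sheet:
  Assets:      Securities +£339B
  Liabilities: Bank reserves +£579B, Currency in circulation −£240B
Change in total Bank of England assets = +£339 billion.

+£339 billion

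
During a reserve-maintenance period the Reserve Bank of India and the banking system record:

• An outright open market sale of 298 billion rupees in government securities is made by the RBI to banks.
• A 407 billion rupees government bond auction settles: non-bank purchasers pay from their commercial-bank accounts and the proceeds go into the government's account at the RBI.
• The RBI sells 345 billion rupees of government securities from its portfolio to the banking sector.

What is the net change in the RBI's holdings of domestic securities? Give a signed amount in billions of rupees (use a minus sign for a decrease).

RBI balance sheet:
  Assets:      Securities −643B
  Liabilities: Bank reserves −1050B, Government deposits +407B
So the change in the RBI's holdings of domestic securities is -643 billion.

-643 billion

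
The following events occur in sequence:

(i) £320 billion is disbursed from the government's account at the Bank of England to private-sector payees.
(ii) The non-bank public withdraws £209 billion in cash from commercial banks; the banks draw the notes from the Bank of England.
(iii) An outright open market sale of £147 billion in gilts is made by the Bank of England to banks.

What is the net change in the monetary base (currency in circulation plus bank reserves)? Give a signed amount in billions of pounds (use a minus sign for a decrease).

Government spending £320 billion: a non-base liability converts back to reserves → +£320B.
Currency withdrawal £209 billion: just a shift between currency and reserves — both are base money → 0.
OMO sale (to banks) £147 billion: Bank of England balance sheet contracts → −£147B.
Net: 320 + 0 − 147 = +£173 billion.

+£173 billion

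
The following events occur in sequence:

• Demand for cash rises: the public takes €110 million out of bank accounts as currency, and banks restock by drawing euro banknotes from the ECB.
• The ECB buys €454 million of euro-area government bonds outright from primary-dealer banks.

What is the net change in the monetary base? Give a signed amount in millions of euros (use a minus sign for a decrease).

+€454 million

ECB balance sheet:
  Assets:      Securities +€454M
  Liabilities: Bank reserves +€344M, Currency in circulation +€110M
Commercial banking system:
  Assets:      Reserves at CB +€344M, Securities −€454M
  Liabilities: Checkable deposits −€110M
Monetary base = currency + reserves: +€110M + (+€344M) = +€454 million.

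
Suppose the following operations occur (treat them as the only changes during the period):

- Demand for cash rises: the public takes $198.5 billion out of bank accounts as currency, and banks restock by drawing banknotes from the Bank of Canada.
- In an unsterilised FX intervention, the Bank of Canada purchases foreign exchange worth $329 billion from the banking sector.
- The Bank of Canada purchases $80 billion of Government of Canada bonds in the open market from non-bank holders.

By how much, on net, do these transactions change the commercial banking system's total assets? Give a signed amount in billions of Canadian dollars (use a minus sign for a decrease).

Currency withdrawal $198.5 billion: bank balance sheets shrink → −$198.5B.
FX purchase $329 billion: just an asset swap on bank balance sheets → 0.
Asset purchase (from non-banks) $80 billion: bank balance sheets expand → +$80B.
Net: −198.5 + 0 + 80 = -$118.5 billion.

-$118.5 billion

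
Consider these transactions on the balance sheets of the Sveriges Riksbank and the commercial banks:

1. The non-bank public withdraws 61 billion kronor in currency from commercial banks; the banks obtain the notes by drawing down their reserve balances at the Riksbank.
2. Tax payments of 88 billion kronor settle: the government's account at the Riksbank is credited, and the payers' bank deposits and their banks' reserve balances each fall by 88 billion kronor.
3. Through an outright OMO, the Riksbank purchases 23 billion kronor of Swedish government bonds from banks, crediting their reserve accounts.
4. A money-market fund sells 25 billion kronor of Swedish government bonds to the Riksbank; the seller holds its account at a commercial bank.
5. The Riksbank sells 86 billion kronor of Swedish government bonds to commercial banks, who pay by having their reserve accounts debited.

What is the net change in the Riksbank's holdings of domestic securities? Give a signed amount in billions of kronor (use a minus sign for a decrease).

Riksbank balance sheet:
  Assets:      Securities −38B
  Liabilities: Bank reserves −187B, Currency in circulation +61B, Government deposits +88B
So the change in the Riksbank's holdings of domestic securities is -38 billion.

-38 billion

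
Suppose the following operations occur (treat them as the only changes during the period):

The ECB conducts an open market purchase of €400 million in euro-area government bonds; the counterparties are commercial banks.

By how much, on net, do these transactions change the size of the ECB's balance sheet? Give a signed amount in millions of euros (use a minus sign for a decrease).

OMO purchase (from banks) €400 million: an ECB asset is acquired → +€400M.

+€400 million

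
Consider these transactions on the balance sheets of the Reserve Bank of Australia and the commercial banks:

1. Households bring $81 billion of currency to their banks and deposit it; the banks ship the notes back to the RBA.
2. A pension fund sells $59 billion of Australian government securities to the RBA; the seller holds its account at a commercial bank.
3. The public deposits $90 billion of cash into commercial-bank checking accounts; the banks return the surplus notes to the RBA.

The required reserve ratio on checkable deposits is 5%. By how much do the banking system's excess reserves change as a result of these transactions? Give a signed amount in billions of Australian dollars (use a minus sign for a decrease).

Currency deposit $81 billion: reserves +$81B, deposits +$81B.
Asset purchase (from non-banks) $59 billion: reserves +$59B, deposits +$59B.
Currency deposit $90 billion: reserves +$90B, deposits +$90B.
Totals: Δreserves = +$230B, Δdeposits = +$230B.
Δrequired reserves = 5% × +$230B = +$11.5B.
Δexcess reserves = Δreserves − Δrequired = +$230B − (+$11.5B) = +$218.5 billion.

+$218.5 billion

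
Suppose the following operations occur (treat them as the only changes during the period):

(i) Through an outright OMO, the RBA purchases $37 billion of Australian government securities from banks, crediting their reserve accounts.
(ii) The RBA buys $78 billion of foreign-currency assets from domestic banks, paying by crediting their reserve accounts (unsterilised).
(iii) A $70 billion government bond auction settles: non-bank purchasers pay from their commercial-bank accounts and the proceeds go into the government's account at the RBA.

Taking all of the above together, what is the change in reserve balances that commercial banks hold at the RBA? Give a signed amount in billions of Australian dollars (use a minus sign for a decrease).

+$45 billion

RBA balance sheet:
  Assets:      Securities +$37B, Foreign assets +$78B
  Liabilities: Bank reserves +$45B, Government deposits +$70B
So the change in reserve balances that commercial banks hold at the RBA is +$45 billion.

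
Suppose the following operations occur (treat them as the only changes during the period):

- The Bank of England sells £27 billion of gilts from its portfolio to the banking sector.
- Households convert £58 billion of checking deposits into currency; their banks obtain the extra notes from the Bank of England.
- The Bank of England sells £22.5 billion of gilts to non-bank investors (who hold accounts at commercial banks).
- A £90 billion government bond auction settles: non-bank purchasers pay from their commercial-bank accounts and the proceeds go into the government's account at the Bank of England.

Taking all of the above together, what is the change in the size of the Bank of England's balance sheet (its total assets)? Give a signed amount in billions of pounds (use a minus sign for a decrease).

-£49.5 billion

Bank of England balance sheet:
  Assets:      Securities −£49.5B
  Liabilities: Bank reserves −£197.5B, Currency in circulation +£58B, Government deposits +£90B
Commercial banking system:
  Assets:      Reserves at CB −£197.5B, Securities +£27B
  Liabilities: Checkable deposits −£170.5B
Change in total Bank of England assets = -£49.5 billion.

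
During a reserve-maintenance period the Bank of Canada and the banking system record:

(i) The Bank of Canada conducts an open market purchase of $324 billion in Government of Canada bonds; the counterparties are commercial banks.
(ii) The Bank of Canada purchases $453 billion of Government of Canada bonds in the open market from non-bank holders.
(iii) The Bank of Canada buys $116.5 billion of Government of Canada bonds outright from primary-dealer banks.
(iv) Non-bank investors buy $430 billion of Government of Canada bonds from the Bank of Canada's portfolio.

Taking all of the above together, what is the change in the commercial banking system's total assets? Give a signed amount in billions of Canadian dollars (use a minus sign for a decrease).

OMO purchase (from banks) $324 billion: just an asset swap on bank balance sheets → 0.
Asset purchase (from non-banks) $453 billion: bank balance sheets expand → +$453B.
OMO purchase (from banks) $116.5 billion: just an asset swap on bank balance sheets → 0.
Asset sale (to non-banks) $430 billion: bank balance sheets shrink → −$430B.
Net: 0 + 453 + 0 − 430 = +$23 billion.

+$23 billion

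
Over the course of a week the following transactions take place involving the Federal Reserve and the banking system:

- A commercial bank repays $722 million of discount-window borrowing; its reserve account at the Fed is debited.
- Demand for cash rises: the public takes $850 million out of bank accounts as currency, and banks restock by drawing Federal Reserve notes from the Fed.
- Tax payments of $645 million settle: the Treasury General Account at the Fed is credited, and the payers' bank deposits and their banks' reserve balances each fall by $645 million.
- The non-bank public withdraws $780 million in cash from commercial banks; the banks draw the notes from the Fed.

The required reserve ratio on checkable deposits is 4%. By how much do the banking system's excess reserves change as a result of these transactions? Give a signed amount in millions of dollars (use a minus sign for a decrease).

-$2906 million

Discount-window repayment $722 million: reserves −$722M, deposits 0.
Currency withdrawal $850 million: reserves −$850M, deposits −$850M.
Government account inflow $645 million: reserves −$645M, deposits −$645M.
Currency withdrawal $780 million: reserves −$780M, deposits −$780M.
Totals: Δreserves = −$2997M, Δdeposits = −$2275M.
Δrequired reserves = 4% × −$2275M = −$91M.
Δexcess reserves = Δreserves − Δrequired = −$2997M − (−$91M) = -$2906 million.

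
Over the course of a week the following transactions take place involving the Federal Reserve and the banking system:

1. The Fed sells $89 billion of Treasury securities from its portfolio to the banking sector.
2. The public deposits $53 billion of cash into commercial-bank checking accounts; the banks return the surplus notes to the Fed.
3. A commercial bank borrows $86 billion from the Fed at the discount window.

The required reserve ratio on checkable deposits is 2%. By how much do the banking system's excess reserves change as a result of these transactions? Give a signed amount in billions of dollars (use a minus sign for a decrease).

+$48.94 billion

OMO sale (to banks) $89 billion: reserves −$89B, deposits 0.
Currency deposit $53 billion: reserves +$53B, deposits +$53B.
Discount-window loan $86 billion: reserves +$86B, deposits 0.
Totals: Δreserves = +$50B, Δdeposits = +$53B.
Δrequired reserves = 2% × +$53B = +$1.06B.
Δexcess reserves = Δreserves − Δrequired = +$50B − (+$1.06B) = +$48.94 billion.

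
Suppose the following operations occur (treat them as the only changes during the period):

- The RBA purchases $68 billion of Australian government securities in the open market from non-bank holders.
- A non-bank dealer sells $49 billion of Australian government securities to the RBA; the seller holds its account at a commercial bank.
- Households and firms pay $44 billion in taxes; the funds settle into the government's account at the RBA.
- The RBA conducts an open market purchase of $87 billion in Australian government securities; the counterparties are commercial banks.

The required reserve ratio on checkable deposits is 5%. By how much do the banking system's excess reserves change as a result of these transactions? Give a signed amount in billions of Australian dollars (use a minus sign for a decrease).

Asset purchase (from non-banks) $68 billion: reserves +$68B, deposits +$68B.
Asset purchase (from non-banks) $49 billion: reserves +$49B, deposits +$49B.
Government account inflow $44 billion: reserves −$44B, deposits −$44B.
OMO purchase (from banks) $87 billion: reserves +$87B, deposits 0.
Totals: Δreserves = +$160B, Δdeposits = +$73B.
Δrequired reserves = 5% × +$73B = +$3.65B.
Δexcess reserves = Δreserves − Δrequired = +$160B − (+$3.65B) = +$156.35 billion.

+$156.35 billion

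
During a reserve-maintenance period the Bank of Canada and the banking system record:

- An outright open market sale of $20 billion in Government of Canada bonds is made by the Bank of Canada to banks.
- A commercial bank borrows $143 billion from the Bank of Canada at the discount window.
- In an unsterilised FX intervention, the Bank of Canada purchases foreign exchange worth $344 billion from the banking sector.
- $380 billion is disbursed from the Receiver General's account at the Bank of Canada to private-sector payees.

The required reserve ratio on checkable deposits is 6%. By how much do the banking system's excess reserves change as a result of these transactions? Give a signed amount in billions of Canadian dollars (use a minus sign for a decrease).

OMO sale (to banks) $20 billion: reserves −$20B, deposits 0.
Discount-window loan $143 billion: reserves +$143B, deposits 0.
FX purchase $344 billion: reserves +$344B, deposits 0.
Government spending $380 billion: reserves +$380B, deposits +$380B.
Totals: Δreserves = +$847B, Δdeposits = +$380B.
Δrequired reserves = 6% × +$380B = +$22.8B.
Δexcess reserves = Δreserves − Δrequired = +$847B − (+$22.8B) = +$824.2 billion.

+$824.2 billion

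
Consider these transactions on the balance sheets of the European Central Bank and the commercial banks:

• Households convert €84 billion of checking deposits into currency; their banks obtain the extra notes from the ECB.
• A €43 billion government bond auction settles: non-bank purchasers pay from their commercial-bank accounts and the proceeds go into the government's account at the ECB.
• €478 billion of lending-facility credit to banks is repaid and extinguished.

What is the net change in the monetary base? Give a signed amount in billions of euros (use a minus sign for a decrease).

-€521 billion

Currency withdrawal €84 billion: just a shift between currency and reserves — both are base money → 0.
Government account inflow €43 billion: reserves shift to a non-base liability → −€43B.
Discount-window repayment €478 billion: ECB balance sheet contracts → −€478B.
Net: 0 − 43 − 478 = -€521 billion.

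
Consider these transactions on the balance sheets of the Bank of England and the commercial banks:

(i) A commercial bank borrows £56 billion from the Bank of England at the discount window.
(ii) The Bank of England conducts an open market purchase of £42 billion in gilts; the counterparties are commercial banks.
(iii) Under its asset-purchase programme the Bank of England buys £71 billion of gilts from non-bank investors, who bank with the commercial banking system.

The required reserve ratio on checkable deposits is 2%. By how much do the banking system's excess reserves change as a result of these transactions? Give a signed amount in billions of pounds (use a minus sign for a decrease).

+£167.58 billion

Discount-window loan £56 billion: reserves +£56B, deposits 0.
OMO purchase (from banks) £42 billion: reserves +£42B, deposits 0.
Asset purchase (from non-banks) £71 billion: reserves +£71B, deposits +£71B.
Totals: Δreserves = +£169B, Δdeposits = +£71B.
Δrequired reserves = 2% × +£71B = +£1.42B.
Δexcess reserves = Δreserves − Δrequired = +£169B − (+£1.42B) = +£167.58 billion.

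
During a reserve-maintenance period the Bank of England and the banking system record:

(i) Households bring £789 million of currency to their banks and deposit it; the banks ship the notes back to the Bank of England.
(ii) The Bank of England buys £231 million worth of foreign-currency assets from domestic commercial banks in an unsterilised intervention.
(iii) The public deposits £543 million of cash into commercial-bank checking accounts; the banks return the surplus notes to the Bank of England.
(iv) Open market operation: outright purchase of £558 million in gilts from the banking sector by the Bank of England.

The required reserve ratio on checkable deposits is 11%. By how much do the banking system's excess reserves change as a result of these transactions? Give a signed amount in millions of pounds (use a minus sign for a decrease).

Currency deposit £789 million: reserves +£789M, deposits +£789M.
FX purchase £231 million: reserves +£231M, deposits 0.
Currency deposit £543 million: reserves +£543M, deposits +£543M.
OMO purchase (from banks) £558 million: reserves +£558M, deposits 0.
Totals: Δreserves = +£2121M, Δdeposits = +£1332M.
Δrequired reserves = 11% × +£1332M = +£146.52M.
Δexcess reserves = Δreserves − Δrequired = +£2121M − (+£146.52M) = +£1974.48 million.

+£1974.48 million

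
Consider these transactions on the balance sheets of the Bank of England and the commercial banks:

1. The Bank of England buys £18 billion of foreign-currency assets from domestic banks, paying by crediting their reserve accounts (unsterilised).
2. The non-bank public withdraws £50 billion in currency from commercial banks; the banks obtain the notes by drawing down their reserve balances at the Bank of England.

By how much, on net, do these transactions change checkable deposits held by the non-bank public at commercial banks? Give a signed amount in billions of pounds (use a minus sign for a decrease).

FX purchase £18 billion: the counterparty is a bank, so public deposits are unchanged → 0.
Currency withdrawal £50 billion: non-bank counterparties' bank balances fall → −£50B.
Net: 0 − 50 = -£50 billion.

-£50 billion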